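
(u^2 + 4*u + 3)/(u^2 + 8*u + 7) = (u + 3)/(u + 7)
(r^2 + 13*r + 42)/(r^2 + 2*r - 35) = (r + 6)/(r - 5)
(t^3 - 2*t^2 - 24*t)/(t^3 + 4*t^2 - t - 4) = t*(t - 6)/(t^2 - 1)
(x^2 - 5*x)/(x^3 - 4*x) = (x - 5)/(x^2 - 4)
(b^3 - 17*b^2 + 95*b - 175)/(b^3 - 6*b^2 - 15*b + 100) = (b - 7)/(b + 4)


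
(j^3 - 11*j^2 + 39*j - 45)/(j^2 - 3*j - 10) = (j^2 - 6*j + 9)/(j + 2)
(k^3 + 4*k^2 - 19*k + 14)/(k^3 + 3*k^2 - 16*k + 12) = (k + 7)/(k + 6)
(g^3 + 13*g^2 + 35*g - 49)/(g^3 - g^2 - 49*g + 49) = (g + 7)/(g - 7)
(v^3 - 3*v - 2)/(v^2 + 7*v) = (v^3 - 3*v - 2)/(v*(v + 7))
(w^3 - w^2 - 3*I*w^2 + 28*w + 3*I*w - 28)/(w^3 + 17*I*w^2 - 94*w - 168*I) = (w^2 - w*(1 + 7*I) + 7*I)/(w^2 + 13*I*w - 42)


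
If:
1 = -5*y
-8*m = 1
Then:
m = -1/8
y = -1/5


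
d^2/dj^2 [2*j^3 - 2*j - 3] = 12*j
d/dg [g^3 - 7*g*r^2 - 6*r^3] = 3*g^2 - 7*r^2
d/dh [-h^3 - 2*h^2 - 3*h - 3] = -3*h^2 - 4*h - 3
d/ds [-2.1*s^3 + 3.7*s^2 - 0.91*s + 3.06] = -6.3*s^2 + 7.4*s - 0.91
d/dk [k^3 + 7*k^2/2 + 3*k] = 3*k^2 + 7*k + 3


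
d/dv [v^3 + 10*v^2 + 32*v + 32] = 3*v^2 + 20*v + 32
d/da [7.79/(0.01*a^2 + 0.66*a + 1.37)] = (-0.1558*a - 5.1414)/(0.01*a^2 + 0.66*a + 1.37)^2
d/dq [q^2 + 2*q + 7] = 2*q + 2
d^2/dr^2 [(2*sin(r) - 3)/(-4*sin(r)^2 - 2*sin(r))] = (8*sin(r)^2 - 52*sin(r) - 34 + 69/sin(r) + 36/sin(r)^2 + 6/sin(r)^3)/(2*(2*sin(r) + 1)^3)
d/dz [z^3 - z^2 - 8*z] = 3*z^2 - 2*z - 8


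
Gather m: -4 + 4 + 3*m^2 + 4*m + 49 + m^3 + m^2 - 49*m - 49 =m^3 + 4*m^2 - 45*m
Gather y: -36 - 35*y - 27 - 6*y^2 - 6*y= -6*y^2 - 41*y - 63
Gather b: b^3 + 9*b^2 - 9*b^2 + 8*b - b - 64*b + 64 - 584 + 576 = b^3 - 57*b + 56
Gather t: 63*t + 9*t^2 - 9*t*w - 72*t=9*t^2 + t*(-9*w - 9)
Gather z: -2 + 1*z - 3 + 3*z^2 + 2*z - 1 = 3*z^2 + 3*z - 6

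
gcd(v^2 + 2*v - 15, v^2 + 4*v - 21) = v - 3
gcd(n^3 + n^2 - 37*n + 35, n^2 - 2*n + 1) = n - 1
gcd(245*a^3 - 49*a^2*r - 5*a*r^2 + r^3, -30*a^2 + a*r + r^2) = -5*a + r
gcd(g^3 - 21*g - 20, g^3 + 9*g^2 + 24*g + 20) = 1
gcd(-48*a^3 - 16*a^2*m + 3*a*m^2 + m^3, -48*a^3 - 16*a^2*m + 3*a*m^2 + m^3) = 48*a^3 + 16*a^2*m - 3*a*m^2 - m^3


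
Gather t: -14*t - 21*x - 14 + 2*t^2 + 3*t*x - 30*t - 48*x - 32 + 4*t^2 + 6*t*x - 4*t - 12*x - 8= 6*t^2 + t*(9*x - 48) - 81*x - 54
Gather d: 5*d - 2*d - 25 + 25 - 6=3*d - 6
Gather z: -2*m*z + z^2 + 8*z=z^2 + z*(8 - 2*m)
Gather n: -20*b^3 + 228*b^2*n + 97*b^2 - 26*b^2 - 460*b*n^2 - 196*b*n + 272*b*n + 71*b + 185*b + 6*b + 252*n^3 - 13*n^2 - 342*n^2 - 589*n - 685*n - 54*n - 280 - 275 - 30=-20*b^3 + 71*b^2 + 262*b + 252*n^3 + n^2*(-460*b - 355) + n*(228*b^2 + 76*b - 1328) - 585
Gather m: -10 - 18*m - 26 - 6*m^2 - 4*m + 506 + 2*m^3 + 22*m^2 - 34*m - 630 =2*m^3 + 16*m^2 - 56*m - 160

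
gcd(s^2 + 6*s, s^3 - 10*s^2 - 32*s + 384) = s + 6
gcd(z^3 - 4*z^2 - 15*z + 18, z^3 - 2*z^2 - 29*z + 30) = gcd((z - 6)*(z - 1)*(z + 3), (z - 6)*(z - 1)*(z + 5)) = z^2 - 7*z + 6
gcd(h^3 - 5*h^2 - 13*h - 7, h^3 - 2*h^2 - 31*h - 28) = h^2 - 6*h - 7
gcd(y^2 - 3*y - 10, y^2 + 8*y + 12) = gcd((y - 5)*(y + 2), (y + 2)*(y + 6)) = y + 2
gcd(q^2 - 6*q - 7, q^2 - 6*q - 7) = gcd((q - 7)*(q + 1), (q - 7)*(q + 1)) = q^2 - 6*q - 7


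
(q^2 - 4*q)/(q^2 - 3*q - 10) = q*(4 - q)/(-q^2 + 3*q + 10)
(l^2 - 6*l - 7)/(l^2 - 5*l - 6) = (l - 7)/(l - 6)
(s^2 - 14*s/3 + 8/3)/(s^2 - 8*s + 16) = (s - 2/3)/(s - 4)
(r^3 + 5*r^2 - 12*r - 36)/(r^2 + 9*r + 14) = (r^2 + 3*r - 18)/(r + 7)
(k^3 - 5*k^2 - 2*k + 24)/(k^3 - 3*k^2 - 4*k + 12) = (k - 4)/(k - 2)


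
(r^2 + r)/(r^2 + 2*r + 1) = r/(r + 1)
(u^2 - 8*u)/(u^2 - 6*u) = (u - 8)/(u - 6)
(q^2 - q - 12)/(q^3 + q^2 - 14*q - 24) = 1/(q + 2)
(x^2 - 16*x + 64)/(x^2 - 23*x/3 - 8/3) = 3*(x - 8)/(3*x + 1)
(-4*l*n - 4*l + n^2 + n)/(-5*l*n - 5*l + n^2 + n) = (4*l - n)/(5*l - n)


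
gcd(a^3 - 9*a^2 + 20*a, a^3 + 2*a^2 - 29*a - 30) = a - 5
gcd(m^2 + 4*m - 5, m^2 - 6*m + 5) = m - 1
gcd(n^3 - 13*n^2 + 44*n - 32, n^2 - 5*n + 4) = n^2 - 5*n + 4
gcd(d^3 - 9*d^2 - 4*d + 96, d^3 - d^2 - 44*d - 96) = d^2 - 5*d - 24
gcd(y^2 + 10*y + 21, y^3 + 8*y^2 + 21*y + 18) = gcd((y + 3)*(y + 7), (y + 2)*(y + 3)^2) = y + 3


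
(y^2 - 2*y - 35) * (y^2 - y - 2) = y^4 - 3*y^3 - 35*y^2 + 39*y + 70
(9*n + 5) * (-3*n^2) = -27*n^3 - 15*n^2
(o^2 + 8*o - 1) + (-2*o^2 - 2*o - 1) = -o^2 + 6*o - 2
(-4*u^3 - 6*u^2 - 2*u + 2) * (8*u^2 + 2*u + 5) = -32*u^5 - 56*u^4 - 48*u^3 - 18*u^2 - 6*u + 10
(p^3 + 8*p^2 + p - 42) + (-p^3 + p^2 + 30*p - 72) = 9*p^2 + 31*p - 114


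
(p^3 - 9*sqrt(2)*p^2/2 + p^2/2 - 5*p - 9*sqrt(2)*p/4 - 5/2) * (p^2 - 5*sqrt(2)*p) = p^5 - 19*sqrt(2)*p^4/2 + p^4/2 - 19*sqrt(2)*p^3/4 + 40*p^3 + 20*p^2 + 25*sqrt(2)*p^2 + 25*sqrt(2)*p/2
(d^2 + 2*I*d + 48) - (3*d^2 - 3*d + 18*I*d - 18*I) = -2*d^2 + 3*d - 16*I*d + 48 + 18*I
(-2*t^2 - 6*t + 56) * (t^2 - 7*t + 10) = -2*t^4 + 8*t^3 + 78*t^2 - 452*t + 560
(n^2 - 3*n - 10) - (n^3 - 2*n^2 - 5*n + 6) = -n^3 + 3*n^2 + 2*n - 16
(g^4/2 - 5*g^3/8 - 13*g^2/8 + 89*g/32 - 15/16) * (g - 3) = g^5/2 - 17*g^4/8 + g^3/4 + 245*g^2/32 - 297*g/32 + 45/16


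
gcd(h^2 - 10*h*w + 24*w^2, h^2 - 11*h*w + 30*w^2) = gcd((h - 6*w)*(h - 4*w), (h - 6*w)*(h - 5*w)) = -h + 6*w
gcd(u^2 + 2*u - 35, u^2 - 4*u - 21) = 1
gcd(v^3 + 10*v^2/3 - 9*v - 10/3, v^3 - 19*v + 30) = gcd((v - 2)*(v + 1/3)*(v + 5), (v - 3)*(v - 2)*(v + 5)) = v^2 + 3*v - 10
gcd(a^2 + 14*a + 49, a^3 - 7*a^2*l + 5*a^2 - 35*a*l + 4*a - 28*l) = 1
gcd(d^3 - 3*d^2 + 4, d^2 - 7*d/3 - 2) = 1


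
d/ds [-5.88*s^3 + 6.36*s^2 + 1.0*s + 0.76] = -17.64*s^2 + 12.72*s + 1.0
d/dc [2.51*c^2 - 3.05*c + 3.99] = 5.02*c - 3.05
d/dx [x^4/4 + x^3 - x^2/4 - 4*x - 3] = x^3 + 3*x^2 - x/2 - 4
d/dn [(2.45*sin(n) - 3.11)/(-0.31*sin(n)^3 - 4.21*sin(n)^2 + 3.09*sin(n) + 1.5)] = (1.519*sin(n)^3 + 7.4222*sin(n)^2 - 26.1862*sin(n) + 13.2849)*cos(n)/(0.0961*sin(n)^6 + 2.6102*sin(n)^5 + 15.8083*sin(n)^4 - 26.9478*sin(n)^3 - 3.0819*sin(n)^2 + 9.27*sin(n) + 2.25)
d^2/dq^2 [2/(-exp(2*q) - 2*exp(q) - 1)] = (4 - 8*exp(q))*exp(q)/(exp(4*q) + 4*exp(3*q) + 6*exp(2*q) + 4*exp(q) + 1)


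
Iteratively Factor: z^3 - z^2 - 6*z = (z - 3)*(z^2 + 2*z) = z*(z - 3)*(z + 2)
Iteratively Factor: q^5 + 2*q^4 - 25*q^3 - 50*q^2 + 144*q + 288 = (q - 4)*(q^4 + 6*q^3 - q^2 - 54*q - 72) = (q - 4)*(q + 3)*(q^3 + 3*q^2 - 10*q - 24) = (q - 4)*(q + 3)*(q + 4)*(q^2 - q - 6) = (q - 4)*(q + 2)*(q + 3)*(q + 4)*(q - 3)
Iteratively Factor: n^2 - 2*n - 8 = (n + 2)*(n - 4)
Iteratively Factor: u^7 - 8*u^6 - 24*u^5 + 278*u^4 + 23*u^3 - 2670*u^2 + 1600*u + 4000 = (u + 1)*(u^6 - 9*u^5 - 15*u^4 + 293*u^3 - 270*u^2 - 2400*u + 4000) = (u - 2)*(u + 1)*(u^5 - 7*u^4 - 29*u^3 + 235*u^2 + 200*u - 2000) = (u - 2)*(u + 1)*(u + 4)*(u^4 - 11*u^3 + 15*u^2 + 175*u - 500) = (u - 5)*(u - 2)*(u + 1)*(u + 4)*(u^3 - 6*u^2 - 15*u + 100) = (u - 5)*(u - 2)*(u + 1)*(u + 4)^2*(u^2 - 10*u + 25) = (u - 5)^2*(u - 2)*(u + 1)*(u + 4)^2*(u - 5)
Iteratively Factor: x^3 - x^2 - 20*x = (x + 4)*(x^2 - 5*x) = (x - 5)*(x + 4)*(x)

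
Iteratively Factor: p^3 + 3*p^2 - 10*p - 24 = (p + 2)*(p^2 + p - 12) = (p + 2)*(p + 4)*(p - 3)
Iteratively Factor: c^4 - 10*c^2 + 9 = (c + 1)*(c^3 - c^2 - 9*c + 9) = (c - 3)*(c + 1)*(c^2 + 2*c - 3) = (c - 3)*(c + 1)*(c + 3)*(c - 1)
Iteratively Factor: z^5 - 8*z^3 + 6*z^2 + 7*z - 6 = (z - 2)*(z^4 + 2*z^3 - 4*z^2 - 2*z + 3) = (z - 2)*(z + 1)*(z^3 + z^2 - 5*z + 3) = (z - 2)*(z + 1)*(z + 3)*(z^2 - 2*z + 1) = (z - 2)*(z - 1)*(z + 1)*(z + 3)*(z - 1)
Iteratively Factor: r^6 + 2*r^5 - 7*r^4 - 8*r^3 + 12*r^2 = (r - 2)*(r^5 + 4*r^4 + r^3 - 6*r^2) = r*(r - 2)*(r^4 + 4*r^3 + r^2 - 6*r) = r*(r - 2)*(r + 3)*(r^3 + r^2 - 2*r) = r*(r - 2)*(r - 1)*(r + 3)*(r^2 + 2*r) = r^2*(r - 2)*(r - 1)*(r + 3)*(r + 2)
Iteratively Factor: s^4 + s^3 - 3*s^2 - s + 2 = (s - 1)*(s^3 + 2*s^2 - s - 2) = (s - 1)^2*(s^2 + 3*s + 2) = (s - 1)^2*(s + 2)*(s + 1)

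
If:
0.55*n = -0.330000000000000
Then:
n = -0.60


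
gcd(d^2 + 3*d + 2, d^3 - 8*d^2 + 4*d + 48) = d + 2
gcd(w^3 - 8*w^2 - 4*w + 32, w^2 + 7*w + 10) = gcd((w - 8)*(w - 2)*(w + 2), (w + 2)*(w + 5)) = w + 2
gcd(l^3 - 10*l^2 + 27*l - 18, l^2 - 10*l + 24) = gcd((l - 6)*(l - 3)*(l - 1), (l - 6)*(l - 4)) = l - 6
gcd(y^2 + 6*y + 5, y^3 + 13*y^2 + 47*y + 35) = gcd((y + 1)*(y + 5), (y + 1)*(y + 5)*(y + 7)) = y^2 + 6*y + 5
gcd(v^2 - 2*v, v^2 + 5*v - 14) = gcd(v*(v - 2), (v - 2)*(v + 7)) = v - 2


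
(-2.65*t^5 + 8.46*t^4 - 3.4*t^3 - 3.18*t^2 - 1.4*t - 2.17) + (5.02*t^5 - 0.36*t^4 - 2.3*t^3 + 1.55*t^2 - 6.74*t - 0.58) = 2.37*t^5 + 8.1*t^4 - 5.7*t^3 - 1.63*t^2 - 8.14*t - 2.75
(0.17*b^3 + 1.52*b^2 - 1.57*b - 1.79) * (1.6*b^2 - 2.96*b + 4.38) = 0.272*b^5 + 1.9288*b^4 - 6.2666*b^3 + 8.4408*b^2 - 1.5782*b - 7.8402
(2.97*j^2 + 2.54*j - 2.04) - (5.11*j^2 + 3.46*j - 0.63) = -2.14*j^2 - 0.92*j - 1.41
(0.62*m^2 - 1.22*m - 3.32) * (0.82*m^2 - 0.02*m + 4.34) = 0.5084*m^4 - 1.0128*m^3 - 0.00719999999999963*m^2 - 5.2284*m - 14.4088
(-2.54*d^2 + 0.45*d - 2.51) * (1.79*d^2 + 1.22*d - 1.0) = -4.5466*d^4 - 2.2933*d^3 - 1.4039*d^2 - 3.5122*d + 2.51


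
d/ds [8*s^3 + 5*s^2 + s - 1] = 24*s^2 + 10*s + 1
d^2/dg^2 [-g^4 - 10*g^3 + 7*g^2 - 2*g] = -12*g^2 - 60*g + 14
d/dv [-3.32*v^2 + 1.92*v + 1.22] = 1.92 - 6.64*v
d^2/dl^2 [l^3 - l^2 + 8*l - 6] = 6*l - 2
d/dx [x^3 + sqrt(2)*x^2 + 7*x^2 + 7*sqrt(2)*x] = 3*x^2 + 2*sqrt(2)*x + 14*x + 7*sqrt(2)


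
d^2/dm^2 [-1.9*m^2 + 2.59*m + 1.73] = -3.80000000000000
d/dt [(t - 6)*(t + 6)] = 2*t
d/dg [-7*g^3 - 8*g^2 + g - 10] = -21*g^2 - 16*g + 1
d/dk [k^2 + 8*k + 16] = 2*k + 8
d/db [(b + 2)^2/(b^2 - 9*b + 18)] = (-13*b^2 + 28*b + 108)/(b^4 - 18*b^3 + 117*b^2 - 324*b + 324)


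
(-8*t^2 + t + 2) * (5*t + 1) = -40*t^3 - 3*t^2 + 11*t + 2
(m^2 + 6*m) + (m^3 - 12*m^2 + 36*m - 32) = m^3 - 11*m^2 + 42*m - 32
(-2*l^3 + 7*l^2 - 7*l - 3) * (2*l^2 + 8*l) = -4*l^5 - 2*l^4 + 42*l^3 - 62*l^2 - 24*l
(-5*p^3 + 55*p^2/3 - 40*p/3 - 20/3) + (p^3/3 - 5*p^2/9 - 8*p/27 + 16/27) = -14*p^3/3 + 160*p^2/9 - 368*p/27 - 164/27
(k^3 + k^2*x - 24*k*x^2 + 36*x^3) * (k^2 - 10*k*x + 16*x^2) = k^5 - 9*k^4*x - 18*k^3*x^2 + 292*k^2*x^3 - 744*k*x^4 + 576*x^5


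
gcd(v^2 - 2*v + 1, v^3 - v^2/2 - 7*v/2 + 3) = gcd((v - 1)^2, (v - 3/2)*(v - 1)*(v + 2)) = v - 1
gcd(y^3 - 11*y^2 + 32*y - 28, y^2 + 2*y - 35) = 1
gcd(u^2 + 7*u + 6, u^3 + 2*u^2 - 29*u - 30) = u^2 + 7*u + 6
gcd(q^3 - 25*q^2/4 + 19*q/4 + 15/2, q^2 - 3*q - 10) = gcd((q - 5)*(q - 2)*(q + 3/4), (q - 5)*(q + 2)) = q - 5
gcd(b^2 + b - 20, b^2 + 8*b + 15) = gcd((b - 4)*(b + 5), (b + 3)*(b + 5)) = b + 5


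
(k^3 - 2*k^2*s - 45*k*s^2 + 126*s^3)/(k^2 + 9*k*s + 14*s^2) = (k^2 - 9*k*s + 18*s^2)/(k + 2*s)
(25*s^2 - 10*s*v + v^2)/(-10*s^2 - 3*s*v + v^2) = (-5*s + v)/(2*s + v)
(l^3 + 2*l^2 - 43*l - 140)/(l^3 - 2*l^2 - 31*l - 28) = (l + 5)/(l + 1)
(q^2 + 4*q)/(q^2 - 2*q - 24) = q/(q - 6)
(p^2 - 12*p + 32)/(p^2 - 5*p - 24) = (p - 4)/(p + 3)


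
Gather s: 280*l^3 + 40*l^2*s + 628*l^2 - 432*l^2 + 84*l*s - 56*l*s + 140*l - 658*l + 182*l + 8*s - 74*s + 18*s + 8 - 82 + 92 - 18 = 280*l^3 + 196*l^2 - 336*l + s*(40*l^2 + 28*l - 48)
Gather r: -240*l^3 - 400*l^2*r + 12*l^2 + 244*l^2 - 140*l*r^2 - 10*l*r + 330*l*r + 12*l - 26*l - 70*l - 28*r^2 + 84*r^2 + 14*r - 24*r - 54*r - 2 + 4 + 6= -240*l^3 + 256*l^2 - 84*l + r^2*(56 - 140*l) + r*(-400*l^2 + 320*l - 64) + 8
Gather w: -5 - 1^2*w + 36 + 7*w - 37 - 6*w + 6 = 0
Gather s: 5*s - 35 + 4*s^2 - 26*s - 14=4*s^2 - 21*s - 49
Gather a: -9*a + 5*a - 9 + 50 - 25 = 16 - 4*a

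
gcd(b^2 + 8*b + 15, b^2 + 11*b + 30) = b + 5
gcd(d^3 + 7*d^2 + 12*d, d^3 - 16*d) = d^2 + 4*d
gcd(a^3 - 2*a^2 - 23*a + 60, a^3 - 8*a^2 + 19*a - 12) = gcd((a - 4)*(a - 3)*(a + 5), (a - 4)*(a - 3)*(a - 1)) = a^2 - 7*a + 12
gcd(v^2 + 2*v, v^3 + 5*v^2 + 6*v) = v^2 + 2*v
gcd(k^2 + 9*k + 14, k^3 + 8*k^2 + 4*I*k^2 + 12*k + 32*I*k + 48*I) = k + 2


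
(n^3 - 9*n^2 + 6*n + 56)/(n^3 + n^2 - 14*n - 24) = (n - 7)/(n + 3)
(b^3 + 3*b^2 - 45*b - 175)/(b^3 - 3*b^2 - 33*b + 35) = (b + 5)/(b - 1)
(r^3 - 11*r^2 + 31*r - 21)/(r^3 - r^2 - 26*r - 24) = (-r^3 + 11*r^2 - 31*r + 21)/(-r^3 + r^2 + 26*r + 24)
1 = 1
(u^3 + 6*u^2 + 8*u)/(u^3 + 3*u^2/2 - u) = 2*(u + 4)/(2*u - 1)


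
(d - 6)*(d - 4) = d^2 - 10*d + 24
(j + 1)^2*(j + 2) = j^3 + 4*j^2 + 5*j + 2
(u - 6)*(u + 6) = u^2 - 36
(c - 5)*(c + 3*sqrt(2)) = c^2 - 5*c + 3*sqrt(2)*c - 15*sqrt(2)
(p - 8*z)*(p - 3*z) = p^2 - 11*p*z + 24*z^2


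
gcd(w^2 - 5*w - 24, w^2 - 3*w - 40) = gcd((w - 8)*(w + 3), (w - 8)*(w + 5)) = w - 8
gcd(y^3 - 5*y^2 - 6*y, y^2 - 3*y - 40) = 1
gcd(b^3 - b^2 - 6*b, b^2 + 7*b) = b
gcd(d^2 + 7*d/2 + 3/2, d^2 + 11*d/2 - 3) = 1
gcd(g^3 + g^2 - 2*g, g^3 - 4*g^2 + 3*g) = g^2 - g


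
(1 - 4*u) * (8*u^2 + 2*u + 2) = -32*u^3 - 6*u + 2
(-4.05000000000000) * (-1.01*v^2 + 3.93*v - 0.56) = 4.0905*v^2 - 15.9165*v + 2.268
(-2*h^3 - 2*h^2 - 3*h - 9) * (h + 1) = -2*h^4 - 4*h^3 - 5*h^2 - 12*h - 9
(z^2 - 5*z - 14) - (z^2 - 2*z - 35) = 21 - 3*z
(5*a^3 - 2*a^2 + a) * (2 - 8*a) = -40*a^4 + 26*a^3 - 12*a^2 + 2*a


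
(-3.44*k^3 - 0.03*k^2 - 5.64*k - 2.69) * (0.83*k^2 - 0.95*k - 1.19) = -2.8552*k^5 + 3.2431*k^4 - 0.5591*k^3 + 3.161*k^2 + 9.2671*k + 3.2011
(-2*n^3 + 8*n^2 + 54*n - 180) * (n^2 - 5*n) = -2*n^5 + 18*n^4 + 14*n^3 - 450*n^2 + 900*n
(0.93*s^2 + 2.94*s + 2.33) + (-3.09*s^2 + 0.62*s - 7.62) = -2.16*s^2 + 3.56*s - 5.29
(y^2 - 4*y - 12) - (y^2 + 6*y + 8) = -10*y - 20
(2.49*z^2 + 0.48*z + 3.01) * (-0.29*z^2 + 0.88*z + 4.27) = -0.7221*z^4 + 2.052*z^3 + 10.1818*z^2 + 4.6984*z + 12.8527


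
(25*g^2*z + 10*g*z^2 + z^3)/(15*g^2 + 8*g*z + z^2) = z*(5*g + z)/(3*g + z)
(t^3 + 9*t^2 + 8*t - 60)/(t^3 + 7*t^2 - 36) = (t + 5)/(t + 3)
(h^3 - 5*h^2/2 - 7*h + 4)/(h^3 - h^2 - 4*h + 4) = (h^2 - 9*h/2 + 2)/(h^2 - 3*h + 2)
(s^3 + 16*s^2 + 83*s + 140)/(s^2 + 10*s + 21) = (s^2 + 9*s + 20)/(s + 3)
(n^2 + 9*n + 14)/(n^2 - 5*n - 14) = (n + 7)/(n - 7)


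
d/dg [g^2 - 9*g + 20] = 2*g - 9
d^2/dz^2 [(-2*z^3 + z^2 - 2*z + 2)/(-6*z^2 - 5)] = 2*(12*z^3 - 126*z^2 - 30*z + 35)/(216*z^6 + 540*z^4 + 450*z^2 + 125)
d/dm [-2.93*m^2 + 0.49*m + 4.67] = 0.49 - 5.86*m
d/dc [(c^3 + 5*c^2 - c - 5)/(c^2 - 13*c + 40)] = (c^4 - 26*c^3 + 56*c^2 + 410*c - 105)/(c^4 - 26*c^3 + 249*c^2 - 1040*c + 1600)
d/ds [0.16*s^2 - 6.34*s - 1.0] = 0.32*s - 6.34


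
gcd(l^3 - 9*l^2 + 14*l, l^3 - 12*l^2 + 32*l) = l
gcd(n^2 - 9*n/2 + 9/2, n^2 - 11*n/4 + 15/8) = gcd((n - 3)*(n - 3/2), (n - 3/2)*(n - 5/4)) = n - 3/2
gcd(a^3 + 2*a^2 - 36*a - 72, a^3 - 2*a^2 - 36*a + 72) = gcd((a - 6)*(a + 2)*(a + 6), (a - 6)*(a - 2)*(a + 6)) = a^2 - 36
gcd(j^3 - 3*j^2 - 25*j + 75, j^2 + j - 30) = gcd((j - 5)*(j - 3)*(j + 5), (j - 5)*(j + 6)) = j - 5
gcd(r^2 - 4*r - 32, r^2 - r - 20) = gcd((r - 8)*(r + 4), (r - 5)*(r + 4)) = r + 4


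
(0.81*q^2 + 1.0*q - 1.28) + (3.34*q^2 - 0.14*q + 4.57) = 4.15*q^2 + 0.86*q + 3.29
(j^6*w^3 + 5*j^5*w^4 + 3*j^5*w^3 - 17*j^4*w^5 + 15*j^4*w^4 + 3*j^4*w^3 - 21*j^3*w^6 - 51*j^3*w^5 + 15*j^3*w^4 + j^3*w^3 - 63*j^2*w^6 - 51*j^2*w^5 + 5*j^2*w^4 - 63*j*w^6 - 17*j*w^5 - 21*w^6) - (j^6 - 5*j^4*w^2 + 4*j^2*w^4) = j^6*w^3 - j^6 + 5*j^5*w^4 + 3*j^5*w^3 - 17*j^4*w^5 + 15*j^4*w^4 + 3*j^4*w^3 + 5*j^4*w^2 - 21*j^3*w^6 - 51*j^3*w^5 + 15*j^3*w^4 + j^3*w^3 - 63*j^2*w^6 - 51*j^2*w^5 + j^2*w^4 - 63*j*w^6 - 17*j*w^5 - 21*w^6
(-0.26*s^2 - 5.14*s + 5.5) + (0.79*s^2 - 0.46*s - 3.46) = 0.53*s^2 - 5.6*s + 2.04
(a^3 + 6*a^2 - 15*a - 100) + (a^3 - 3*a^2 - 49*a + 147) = 2*a^3 + 3*a^2 - 64*a + 47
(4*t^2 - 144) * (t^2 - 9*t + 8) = 4*t^4 - 36*t^3 - 112*t^2 + 1296*t - 1152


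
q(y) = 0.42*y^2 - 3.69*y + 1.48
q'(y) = 0.84*y - 3.69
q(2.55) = -5.20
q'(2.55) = -1.55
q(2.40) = -4.96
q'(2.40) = -1.67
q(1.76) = -3.71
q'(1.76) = -2.21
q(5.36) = -6.23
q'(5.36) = 0.81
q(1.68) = -3.53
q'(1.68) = -2.28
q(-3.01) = 16.39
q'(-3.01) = -6.22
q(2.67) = -5.38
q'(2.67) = -1.45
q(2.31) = -4.80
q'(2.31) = -1.75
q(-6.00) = 38.74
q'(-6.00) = -8.73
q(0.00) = 1.48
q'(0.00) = -3.69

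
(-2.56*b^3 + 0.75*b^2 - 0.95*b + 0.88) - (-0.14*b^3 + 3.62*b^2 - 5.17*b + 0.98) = -2.42*b^3 - 2.87*b^2 + 4.22*b - 0.1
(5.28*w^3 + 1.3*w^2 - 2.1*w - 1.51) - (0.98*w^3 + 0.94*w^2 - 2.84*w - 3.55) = 4.3*w^3 + 0.36*w^2 + 0.74*w + 2.04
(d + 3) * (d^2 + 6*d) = d^3 + 9*d^2 + 18*d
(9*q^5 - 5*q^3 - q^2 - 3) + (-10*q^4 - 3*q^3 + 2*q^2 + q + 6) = 9*q^5 - 10*q^4 - 8*q^3 + q^2 + q + 3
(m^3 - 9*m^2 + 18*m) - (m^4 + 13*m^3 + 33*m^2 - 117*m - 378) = -m^4 - 12*m^3 - 42*m^2 + 135*m + 378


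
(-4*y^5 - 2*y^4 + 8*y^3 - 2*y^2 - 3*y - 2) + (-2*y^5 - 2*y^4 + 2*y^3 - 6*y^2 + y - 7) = -6*y^5 - 4*y^4 + 10*y^3 - 8*y^2 - 2*y - 9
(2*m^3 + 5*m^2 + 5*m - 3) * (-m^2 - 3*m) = -2*m^5 - 11*m^4 - 20*m^3 - 12*m^2 + 9*m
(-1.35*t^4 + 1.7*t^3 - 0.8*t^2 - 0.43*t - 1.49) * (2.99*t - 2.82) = -4.0365*t^5 + 8.89*t^4 - 7.186*t^3 + 0.9703*t^2 - 3.2425*t + 4.2018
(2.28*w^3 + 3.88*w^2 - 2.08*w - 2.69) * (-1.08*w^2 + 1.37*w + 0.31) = -2.4624*w^5 - 1.0668*w^4 + 8.2688*w^3 + 1.2584*w^2 - 4.3301*w - 0.8339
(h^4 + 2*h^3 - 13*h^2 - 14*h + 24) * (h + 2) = h^5 + 4*h^4 - 9*h^3 - 40*h^2 - 4*h + 48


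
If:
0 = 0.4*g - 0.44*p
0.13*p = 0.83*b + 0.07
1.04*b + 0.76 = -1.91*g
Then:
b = -0.13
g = -0.33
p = -0.30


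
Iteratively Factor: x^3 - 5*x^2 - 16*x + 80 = (x - 5)*(x^2 - 16) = (x - 5)*(x + 4)*(x - 4)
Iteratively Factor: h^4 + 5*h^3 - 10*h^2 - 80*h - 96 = (h + 4)*(h^3 + h^2 - 14*h - 24) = (h + 2)*(h + 4)*(h^2 - h - 12) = (h + 2)*(h + 3)*(h + 4)*(h - 4)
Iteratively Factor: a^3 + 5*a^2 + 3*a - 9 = (a + 3)*(a^2 + 2*a - 3) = (a - 1)*(a + 3)*(a + 3)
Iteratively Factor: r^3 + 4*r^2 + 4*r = (r)*(r^2 + 4*r + 4) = r*(r + 2)*(r + 2)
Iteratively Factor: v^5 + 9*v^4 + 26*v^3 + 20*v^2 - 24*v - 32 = (v + 2)*(v^4 + 7*v^3 + 12*v^2 - 4*v - 16) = (v + 2)^2*(v^3 + 5*v^2 + 2*v - 8) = (v + 2)^3*(v^2 + 3*v - 4) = (v - 1)*(v + 2)^3*(v + 4)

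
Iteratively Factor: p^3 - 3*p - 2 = (p + 1)*(p^2 - p - 2) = (p - 2)*(p + 1)*(p + 1)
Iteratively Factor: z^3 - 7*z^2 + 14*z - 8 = (z - 1)*(z^2 - 6*z + 8) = (z - 4)*(z - 1)*(z - 2)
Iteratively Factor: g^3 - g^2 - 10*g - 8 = (g + 2)*(g^2 - 3*g - 4) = (g - 4)*(g + 2)*(g + 1)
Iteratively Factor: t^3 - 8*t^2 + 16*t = (t - 4)*(t^2 - 4*t) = t*(t - 4)*(t - 4)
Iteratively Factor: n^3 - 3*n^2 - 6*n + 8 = (n + 2)*(n^2 - 5*n + 4) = (n - 4)*(n + 2)*(n - 1)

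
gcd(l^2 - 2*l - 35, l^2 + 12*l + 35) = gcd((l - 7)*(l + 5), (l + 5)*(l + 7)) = l + 5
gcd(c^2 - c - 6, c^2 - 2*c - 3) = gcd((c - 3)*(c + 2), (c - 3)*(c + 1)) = c - 3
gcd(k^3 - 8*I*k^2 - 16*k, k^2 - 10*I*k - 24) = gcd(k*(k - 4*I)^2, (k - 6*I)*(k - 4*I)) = k - 4*I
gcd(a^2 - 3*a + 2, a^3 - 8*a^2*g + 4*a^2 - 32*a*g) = 1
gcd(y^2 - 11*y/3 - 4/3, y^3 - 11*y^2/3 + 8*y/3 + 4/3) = y + 1/3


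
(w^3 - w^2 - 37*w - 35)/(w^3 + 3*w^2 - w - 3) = (w^2 - 2*w - 35)/(w^2 + 2*w - 3)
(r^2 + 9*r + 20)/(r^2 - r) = (r^2 + 9*r + 20)/(r*(r - 1))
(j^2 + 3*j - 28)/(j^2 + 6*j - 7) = (j - 4)/(j - 1)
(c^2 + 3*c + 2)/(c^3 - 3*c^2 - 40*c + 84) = (c^2 + 3*c + 2)/(c^3 - 3*c^2 - 40*c + 84)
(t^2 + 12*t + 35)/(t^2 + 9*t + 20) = (t + 7)/(t + 4)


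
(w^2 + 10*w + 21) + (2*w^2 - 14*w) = 3*w^2 - 4*w + 21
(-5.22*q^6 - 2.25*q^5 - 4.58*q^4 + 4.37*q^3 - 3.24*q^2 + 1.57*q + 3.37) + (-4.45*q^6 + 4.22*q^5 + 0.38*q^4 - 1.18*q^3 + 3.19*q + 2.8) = -9.67*q^6 + 1.97*q^5 - 4.2*q^4 + 3.19*q^3 - 3.24*q^2 + 4.76*q + 6.17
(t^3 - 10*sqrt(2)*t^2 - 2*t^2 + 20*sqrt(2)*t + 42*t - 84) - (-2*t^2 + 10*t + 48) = t^3 - 10*sqrt(2)*t^2 + 20*sqrt(2)*t + 32*t - 132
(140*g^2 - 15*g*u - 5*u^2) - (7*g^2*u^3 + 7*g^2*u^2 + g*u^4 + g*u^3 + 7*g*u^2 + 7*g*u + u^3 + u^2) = -7*g^2*u^3 - 7*g^2*u^2 + 140*g^2 - g*u^4 - g*u^3 - 7*g*u^2 - 22*g*u - u^3 - 6*u^2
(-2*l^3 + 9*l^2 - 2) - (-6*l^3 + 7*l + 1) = 4*l^3 + 9*l^2 - 7*l - 3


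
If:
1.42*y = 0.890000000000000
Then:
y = 0.63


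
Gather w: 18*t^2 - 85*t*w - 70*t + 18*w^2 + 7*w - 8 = 18*t^2 - 70*t + 18*w^2 + w*(7 - 85*t) - 8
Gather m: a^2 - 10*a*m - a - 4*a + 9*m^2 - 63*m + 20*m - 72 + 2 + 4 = a^2 - 5*a + 9*m^2 + m*(-10*a - 43) - 66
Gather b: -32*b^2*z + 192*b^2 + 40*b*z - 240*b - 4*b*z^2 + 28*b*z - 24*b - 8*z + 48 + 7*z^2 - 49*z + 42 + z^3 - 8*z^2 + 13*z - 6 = b^2*(192 - 32*z) + b*(-4*z^2 + 68*z - 264) + z^3 - z^2 - 44*z + 84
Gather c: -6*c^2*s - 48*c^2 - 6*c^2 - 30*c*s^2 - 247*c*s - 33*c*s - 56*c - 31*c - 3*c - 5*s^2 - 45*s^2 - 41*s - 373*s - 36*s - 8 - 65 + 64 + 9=c^2*(-6*s - 54) + c*(-30*s^2 - 280*s - 90) - 50*s^2 - 450*s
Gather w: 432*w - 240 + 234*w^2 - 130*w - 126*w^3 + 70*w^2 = -126*w^3 + 304*w^2 + 302*w - 240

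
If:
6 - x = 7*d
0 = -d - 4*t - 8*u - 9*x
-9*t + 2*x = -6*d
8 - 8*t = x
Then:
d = 78/127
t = 100/127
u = -1211/508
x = 216/127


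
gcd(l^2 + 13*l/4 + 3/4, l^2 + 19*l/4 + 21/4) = l + 3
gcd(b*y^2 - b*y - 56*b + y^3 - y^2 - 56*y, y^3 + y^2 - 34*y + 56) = y + 7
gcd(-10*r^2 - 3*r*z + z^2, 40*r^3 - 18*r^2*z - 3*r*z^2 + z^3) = -5*r + z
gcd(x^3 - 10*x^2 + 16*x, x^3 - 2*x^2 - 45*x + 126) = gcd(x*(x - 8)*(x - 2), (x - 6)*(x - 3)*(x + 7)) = 1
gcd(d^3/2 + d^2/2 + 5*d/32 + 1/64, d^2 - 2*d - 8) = 1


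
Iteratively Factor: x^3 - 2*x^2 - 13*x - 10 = (x + 1)*(x^2 - 3*x - 10) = (x - 5)*(x + 1)*(x + 2)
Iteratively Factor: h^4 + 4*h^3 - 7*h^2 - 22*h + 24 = (h + 4)*(h^3 - 7*h + 6) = (h - 2)*(h + 4)*(h^2 + 2*h - 3) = (h - 2)*(h + 3)*(h + 4)*(h - 1)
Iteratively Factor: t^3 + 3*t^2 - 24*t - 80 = (t + 4)*(t^2 - t - 20) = (t - 5)*(t + 4)*(t + 4)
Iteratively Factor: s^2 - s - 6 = (s - 3)*(s + 2)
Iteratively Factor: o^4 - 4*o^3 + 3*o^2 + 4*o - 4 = (o - 2)*(o^3 - 2*o^2 - o + 2) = (o - 2)*(o + 1)*(o^2 - 3*o + 2) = (o - 2)*(o - 1)*(o + 1)*(o - 2)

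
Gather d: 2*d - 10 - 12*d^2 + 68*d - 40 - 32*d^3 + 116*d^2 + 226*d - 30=-32*d^3 + 104*d^2 + 296*d - 80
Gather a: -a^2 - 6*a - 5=-a^2 - 6*a - 5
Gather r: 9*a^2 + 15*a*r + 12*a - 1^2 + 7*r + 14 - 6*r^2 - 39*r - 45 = 9*a^2 + 12*a - 6*r^2 + r*(15*a - 32) - 32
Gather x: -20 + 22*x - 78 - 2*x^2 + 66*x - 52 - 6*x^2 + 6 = -8*x^2 + 88*x - 144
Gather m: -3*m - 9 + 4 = -3*m - 5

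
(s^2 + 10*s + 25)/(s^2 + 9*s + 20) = (s + 5)/(s + 4)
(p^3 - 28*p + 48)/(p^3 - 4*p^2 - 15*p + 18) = (p^3 - 28*p + 48)/(p^3 - 4*p^2 - 15*p + 18)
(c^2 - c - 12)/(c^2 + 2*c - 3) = (c - 4)/(c - 1)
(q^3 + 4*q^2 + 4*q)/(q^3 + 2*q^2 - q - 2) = q*(q + 2)/(q^2 - 1)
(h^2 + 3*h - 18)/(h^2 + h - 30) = (h - 3)/(h - 5)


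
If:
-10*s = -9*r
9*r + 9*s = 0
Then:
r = 0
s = 0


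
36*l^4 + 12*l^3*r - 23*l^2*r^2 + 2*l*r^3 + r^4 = (-3*l + r)*(-2*l + r)*(l + r)*(6*l + r)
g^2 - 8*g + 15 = (g - 5)*(g - 3)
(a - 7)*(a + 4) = a^2 - 3*a - 28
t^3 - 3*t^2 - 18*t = t*(t - 6)*(t + 3)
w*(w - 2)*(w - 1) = w^3 - 3*w^2 + 2*w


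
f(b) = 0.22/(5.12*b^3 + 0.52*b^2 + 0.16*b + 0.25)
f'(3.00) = -0.00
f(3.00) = 0.00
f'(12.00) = -0.00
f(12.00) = 0.00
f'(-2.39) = -0.00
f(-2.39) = -0.00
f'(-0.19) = -2.75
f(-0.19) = 1.08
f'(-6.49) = -0.00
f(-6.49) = -0.00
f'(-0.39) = -335.58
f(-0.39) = -5.94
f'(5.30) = -0.00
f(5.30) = 0.00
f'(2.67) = -0.00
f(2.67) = 0.00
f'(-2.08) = -0.01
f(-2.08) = -0.01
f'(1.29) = -0.04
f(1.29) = 0.02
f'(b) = 0.22*(-15.36*b^2 - 1.04*b - 0.16)/(5.12*b^3 + 0.52*b^2 + 0.16*b + 0.25)^2 = (-3.3792*b^2 - 0.2288*b - 0.0352)/(5.12*b^3 + 0.52*b^2 + 0.16*b + 0.25)^2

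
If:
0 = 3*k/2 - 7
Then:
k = 14/3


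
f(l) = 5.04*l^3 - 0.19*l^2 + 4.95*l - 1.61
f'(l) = 15.12*l^2 - 0.38*l + 4.95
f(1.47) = 21.27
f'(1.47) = 37.06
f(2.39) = 77.94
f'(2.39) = 90.41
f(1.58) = 25.62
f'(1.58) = 42.10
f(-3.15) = -176.62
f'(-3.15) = 156.18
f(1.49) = 22.02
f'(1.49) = 37.95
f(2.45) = 83.50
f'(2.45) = 94.78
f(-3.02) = -157.11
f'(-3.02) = 144.00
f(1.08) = 9.86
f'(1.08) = 22.18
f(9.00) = 3701.71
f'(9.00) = 1226.25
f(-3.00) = -154.25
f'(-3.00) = 142.17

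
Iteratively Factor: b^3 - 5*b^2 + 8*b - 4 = (b - 1)*(b^2 - 4*b + 4) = (b - 2)*(b - 1)*(b - 2)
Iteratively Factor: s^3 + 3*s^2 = (s)*(s^2 + 3*s) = s*(s + 3)*(s)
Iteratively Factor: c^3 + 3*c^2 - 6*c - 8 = (c + 1)*(c^2 + 2*c - 8) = (c - 2)*(c + 1)*(c + 4)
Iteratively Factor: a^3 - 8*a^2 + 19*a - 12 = (a - 4)*(a^2 - 4*a + 3) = (a - 4)*(a - 1)*(a - 3)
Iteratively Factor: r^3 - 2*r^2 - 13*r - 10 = (r - 5)*(r^2 + 3*r + 2) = (r - 5)*(r + 2)*(r + 1)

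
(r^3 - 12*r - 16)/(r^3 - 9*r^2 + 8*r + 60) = (r^2 - 2*r - 8)/(r^2 - 11*r + 30)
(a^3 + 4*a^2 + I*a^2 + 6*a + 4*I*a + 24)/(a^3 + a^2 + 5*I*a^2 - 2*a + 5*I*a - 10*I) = (a^3 + a^2*(4 + I) + a*(6 + 4*I) + 24)/(a^3 + a^2*(1 + 5*I) + a*(-2 + 5*I) - 10*I)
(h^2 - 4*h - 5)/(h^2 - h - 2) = (h - 5)/(h - 2)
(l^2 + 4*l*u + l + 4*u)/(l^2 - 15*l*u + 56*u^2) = (l^2 + 4*l*u + l + 4*u)/(l^2 - 15*l*u + 56*u^2)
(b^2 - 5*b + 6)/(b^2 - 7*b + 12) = (b - 2)/(b - 4)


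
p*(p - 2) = p^2 - 2*p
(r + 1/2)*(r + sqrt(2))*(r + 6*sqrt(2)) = r^3 + r^2/2 + 7*sqrt(2)*r^2 + 7*sqrt(2)*r/2 + 12*r + 6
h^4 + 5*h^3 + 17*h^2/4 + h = h*(h + 1/2)^2*(h + 4)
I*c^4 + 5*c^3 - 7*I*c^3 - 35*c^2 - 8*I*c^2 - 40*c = c*(c - 8)*(c - 5*I)*(I*c + I)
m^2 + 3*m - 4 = (m - 1)*(m + 4)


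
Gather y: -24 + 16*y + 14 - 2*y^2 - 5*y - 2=-2*y^2 + 11*y - 12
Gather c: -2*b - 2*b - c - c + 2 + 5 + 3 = -4*b - 2*c + 10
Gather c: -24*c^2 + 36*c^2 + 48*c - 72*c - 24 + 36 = 12*c^2 - 24*c + 12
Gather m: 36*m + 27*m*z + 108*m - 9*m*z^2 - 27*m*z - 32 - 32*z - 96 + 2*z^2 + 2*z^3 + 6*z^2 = m*(144 - 9*z^2) + 2*z^3 + 8*z^2 - 32*z - 128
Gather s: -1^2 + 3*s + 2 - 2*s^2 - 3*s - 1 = -2*s^2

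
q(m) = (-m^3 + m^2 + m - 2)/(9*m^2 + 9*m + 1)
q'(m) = (-18*m - 9)*(-m^3 + m^2 + m - 2)/(9*m^2 + 9*m + 1)^2 + (-3*m^2 + 2*m + 1)/(9*m^2 + 9*m + 1) = (-9*m^4 - 18*m^3 - 3*m^2 + 38*m + 19)/(81*m^4 + 162*m^3 + 99*m^2 + 18*m + 1)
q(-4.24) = 0.71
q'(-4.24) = -0.11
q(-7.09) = 1.02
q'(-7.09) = -0.11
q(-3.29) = 0.60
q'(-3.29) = -0.12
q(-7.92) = 1.11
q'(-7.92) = -0.11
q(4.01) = -0.26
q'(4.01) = -0.10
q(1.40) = -0.04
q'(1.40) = -0.02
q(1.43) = -0.04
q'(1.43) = -0.02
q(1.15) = -0.05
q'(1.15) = 0.03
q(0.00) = -2.00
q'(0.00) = 19.00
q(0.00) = -2.00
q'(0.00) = 19.00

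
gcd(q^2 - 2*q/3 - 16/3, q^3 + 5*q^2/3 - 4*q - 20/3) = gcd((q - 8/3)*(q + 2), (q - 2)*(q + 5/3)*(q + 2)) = q + 2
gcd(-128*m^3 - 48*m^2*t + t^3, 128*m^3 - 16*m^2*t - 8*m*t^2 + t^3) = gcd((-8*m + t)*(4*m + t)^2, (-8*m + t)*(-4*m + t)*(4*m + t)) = -32*m^2 - 4*m*t + t^2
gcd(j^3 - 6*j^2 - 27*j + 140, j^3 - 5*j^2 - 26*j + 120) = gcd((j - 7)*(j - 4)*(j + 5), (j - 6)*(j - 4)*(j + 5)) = j^2 + j - 20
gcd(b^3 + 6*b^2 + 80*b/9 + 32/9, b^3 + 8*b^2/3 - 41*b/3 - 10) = b + 2/3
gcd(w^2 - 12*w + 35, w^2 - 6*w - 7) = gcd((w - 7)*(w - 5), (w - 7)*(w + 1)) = w - 7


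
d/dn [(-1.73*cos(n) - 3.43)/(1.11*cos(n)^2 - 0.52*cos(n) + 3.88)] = (-1.9203*cos(n)^2 - 7.6146*cos(n) + 8.496)*sin(n)/(1.2321*cos(n)^4 - 1.1544*cos(n)^3 + 8.884*cos(n)^2 - 4.0352*cos(n) + 15.0544)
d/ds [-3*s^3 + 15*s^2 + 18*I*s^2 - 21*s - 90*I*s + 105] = -9*s^2 + s*(30 + 36*I) - 21 - 90*I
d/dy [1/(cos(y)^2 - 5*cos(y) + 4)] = (2*cos(y) - 5)*sin(y)/(cos(y)^2 - 5*cos(y) + 4)^2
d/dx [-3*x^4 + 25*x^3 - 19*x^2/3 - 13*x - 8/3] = -12*x^3 + 75*x^2 - 38*x/3 - 13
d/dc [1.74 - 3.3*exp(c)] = -3.3*exp(c)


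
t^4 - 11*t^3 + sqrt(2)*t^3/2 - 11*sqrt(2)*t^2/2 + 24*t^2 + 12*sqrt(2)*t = t*(t - 8)*(t - 3)*(t + sqrt(2)/2)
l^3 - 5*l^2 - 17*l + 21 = (l - 7)*(l - 1)*(l + 3)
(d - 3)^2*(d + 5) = d^3 - d^2 - 21*d + 45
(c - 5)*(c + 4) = c^2 - c - 20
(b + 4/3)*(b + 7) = b^2 + 25*b/3 + 28/3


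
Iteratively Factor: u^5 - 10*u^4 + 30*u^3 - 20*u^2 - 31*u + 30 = (u - 2)*(u^4 - 8*u^3 + 14*u^2 + 8*u - 15) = (u - 2)*(u + 1)*(u^3 - 9*u^2 + 23*u - 15) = (u - 2)*(u - 1)*(u + 1)*(u^2 - 8*u + 15) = (u - 3)*(u - 2)*(u - 1)*(u + 1)*(u - 5)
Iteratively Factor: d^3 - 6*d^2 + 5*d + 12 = (d - 3)*(d^2 - 3*d - 4) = (d - 3)*(d + 1)*(d - 4)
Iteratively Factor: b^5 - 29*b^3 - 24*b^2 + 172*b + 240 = (b - 3)*(b^4 + 3*b^3 - 20*b^2 - 84*b - 80) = (b - 3)*(b + 2)*(b^3 + b^2 - 22*b - 40) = (b - 5)*(b - 3)*(b + 2)*(b^2 + 6*b + 8) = (b - 5)*(b - 3)*(b + 2)*(b + 4)*(b + 2)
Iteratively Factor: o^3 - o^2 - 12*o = (o + 3)*(o^2 - 4*o) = o*(o + 3)*(o - 4)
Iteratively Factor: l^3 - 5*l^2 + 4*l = (l - 4)*(l^2 - l) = (l - 4)*(l - 1)*(l)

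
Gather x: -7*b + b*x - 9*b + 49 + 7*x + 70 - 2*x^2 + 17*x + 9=-16*b - 2*x^2 + x*(b + 24) + 128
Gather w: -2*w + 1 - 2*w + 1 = 2 - 4*w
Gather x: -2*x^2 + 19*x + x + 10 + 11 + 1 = -2*x^2 + 20*x + 22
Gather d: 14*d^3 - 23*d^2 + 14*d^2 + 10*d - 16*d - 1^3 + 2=14*d^3 - 9*d^2 - 6*d + 1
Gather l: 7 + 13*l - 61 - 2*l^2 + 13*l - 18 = -2*l^2 + 26*l - 72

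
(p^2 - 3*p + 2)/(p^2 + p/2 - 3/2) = 2*(p - 2)/(2*p + 3)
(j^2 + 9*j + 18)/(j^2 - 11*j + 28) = (j^2 + 9*j + 18)/(j^2 - 11*j + 28)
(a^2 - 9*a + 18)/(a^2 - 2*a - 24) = (a - 3)/(a + 4)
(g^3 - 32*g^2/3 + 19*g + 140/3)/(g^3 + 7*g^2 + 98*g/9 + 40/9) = 3*(g^2 - 12*g + 35)/(3*g^2 + 17*g + 10)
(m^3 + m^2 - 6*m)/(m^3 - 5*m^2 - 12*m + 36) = m/(m - 6)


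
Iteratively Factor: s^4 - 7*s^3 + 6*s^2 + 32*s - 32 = (s - 4)*(s^3 - 3*s^2 - 6*s + 8) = (s - 4)*(s - 1)*(s^2 - 2*s - 8) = (s - 4)*(s - 1)*(s + 2)*(s - 4)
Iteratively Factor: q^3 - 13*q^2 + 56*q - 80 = (q - 4)*(q^2 - 9*q + 20) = (q - 4)^2*(q - 5)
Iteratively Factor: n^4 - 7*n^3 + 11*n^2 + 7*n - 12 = (n - 1)*(n^3 - 6*n^2 + 5*n + 12) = (n - 4)*(n - 1)*(n^2 - 2*n - 3) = (n - 4)*(n - 1)*(n + 1)*(n - 3)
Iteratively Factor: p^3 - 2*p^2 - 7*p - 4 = (p - 4)*(p^2 + 2*p + 1) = (p - 4)*(p + 1)*(p + 1)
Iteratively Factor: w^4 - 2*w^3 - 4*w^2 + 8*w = (w - 2)*(w^3 - 4*w) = (w - 2)*(w + 2)*(w^2 - 2*w) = (w - 2)^2*(w + 2)*(w)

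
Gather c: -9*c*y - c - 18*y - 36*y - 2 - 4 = c*(-9*y - 1) - 54*y - 6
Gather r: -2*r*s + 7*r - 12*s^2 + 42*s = r*(7 - 2*s) - 12*s^2 + 42*s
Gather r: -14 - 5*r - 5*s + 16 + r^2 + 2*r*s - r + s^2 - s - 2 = r^2 + r*(2*s - 6) + s^2 - 6*s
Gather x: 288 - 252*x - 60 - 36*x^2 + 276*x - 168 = -36*x^2 + 24*x + 60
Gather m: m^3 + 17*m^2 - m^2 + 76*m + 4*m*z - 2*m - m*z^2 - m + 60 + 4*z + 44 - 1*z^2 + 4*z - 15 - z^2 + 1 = m^3 + 16*m^2 + m*(-z^2 + 4*z + 73) - 2*z^2 + 8*z + 90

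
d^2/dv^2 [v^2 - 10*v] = 2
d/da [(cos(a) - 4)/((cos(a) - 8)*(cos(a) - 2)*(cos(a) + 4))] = 2*(cos(a)^3 - 9*cos(a)^2 + 24*cos(a) + 16)*sin(a)/((cos(a) - 8)^2*(cos(a) - 2)^2*(cos(a) + 4)^2)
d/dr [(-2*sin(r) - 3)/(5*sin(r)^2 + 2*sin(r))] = 2*(5*cos(r) + 15/tan(r) + 3*cos(r)/sin(r)^2)/(5*sin(r) + 2)^2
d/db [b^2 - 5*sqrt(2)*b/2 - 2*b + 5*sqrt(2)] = 2*b - 5*sqrt(2)/2 - 2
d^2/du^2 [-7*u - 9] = 0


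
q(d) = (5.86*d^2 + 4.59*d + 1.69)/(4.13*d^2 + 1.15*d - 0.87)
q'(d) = (-8.26*d - 1.15)*(5.86*d^2 + 4.59*d + 1.69)/(4.13*d^2 + 1.15*d - 0.87)^2 + (11.72*d + 4.59)/(4.13*d^2 + 1.15*d - 0.87)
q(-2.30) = 1.21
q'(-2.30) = -0.04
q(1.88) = 1.95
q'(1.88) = -0.37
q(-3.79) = 1.27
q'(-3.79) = -0.03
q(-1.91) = 1.19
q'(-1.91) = -0.03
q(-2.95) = 1.24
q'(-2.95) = -0.04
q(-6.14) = 1.32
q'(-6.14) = -0.01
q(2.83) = 1.74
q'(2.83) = -0.14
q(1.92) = 1.94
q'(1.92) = -0.35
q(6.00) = 1.55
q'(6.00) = -0.02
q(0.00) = -1.94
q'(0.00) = -7.84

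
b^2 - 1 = (b - 1)*(b + 1)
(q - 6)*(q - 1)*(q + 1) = q^3 - 6*q^2 - q + 6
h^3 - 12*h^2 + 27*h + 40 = (h - 8)*(h - 5)*(h + 1)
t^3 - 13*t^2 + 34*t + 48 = (t - 8)*(t - 6)*(t + 1)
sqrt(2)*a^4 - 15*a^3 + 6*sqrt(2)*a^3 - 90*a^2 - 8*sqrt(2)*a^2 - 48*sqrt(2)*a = a*(a + 6)*(a - 8*sqrt(2))*(sqrt(2)*a + 1)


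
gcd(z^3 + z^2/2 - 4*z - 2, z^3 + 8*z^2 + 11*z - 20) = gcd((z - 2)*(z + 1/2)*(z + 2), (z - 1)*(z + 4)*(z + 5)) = 1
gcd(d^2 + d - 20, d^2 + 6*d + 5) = d + 5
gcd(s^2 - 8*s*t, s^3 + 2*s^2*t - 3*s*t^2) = s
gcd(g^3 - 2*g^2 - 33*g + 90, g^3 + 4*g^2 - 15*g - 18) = g^2 + 3*g - 18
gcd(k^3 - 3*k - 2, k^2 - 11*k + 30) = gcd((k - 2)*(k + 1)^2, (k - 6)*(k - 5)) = 1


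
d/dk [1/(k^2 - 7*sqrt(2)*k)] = (-2*k + 7*sqrt(2))/(k^2*(k - 7*sqrt(2))^2)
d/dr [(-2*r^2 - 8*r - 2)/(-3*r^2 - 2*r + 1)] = 4*(-5*r^2 - 4*r - 3)/(9*r^4 + 12*r^3 - 2*r^2 - 4*r + 1)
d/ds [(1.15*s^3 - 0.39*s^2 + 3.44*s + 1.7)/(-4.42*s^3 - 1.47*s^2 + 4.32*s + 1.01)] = (-3.4143*s^4 + 40.3456*s^3 + 29.3985*s^2 + 4.2102*s - 3.8696)/(19.5364*s^6 + 12.9948*s^5 - 36.0279*s^4 - 21.6292*s^3 + 15.693*s^2 + 8.7264*s + 1.0201)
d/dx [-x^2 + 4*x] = 4 - 2*x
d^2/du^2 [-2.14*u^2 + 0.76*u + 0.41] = -4.28000000000000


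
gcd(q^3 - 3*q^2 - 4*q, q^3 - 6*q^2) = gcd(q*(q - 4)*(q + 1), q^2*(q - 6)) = q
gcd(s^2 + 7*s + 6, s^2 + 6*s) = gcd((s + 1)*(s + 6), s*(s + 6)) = s + 6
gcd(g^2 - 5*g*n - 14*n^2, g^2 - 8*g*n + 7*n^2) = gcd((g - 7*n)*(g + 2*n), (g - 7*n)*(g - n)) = g - 7*n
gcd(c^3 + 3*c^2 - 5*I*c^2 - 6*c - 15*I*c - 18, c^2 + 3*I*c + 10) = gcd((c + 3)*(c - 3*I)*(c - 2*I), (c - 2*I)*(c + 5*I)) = c - 2*I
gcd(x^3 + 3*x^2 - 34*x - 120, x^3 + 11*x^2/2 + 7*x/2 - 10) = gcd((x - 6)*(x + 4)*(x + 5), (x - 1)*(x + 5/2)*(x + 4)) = x + 4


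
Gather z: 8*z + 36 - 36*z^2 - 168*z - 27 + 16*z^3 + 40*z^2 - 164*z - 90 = 16*z^3 + 4*z^2 - 324*z - 81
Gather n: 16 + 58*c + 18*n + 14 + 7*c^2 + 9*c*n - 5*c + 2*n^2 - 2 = 7*c^2 + 53*c + 2*n^2 + n*(9*c + 18) + 28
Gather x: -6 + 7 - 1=0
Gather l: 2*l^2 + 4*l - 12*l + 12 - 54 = 2*l^2 - 8*l - 42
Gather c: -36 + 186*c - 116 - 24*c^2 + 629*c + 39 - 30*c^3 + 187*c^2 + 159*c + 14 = -30*c^3 + 163*c^2 + 974*c - 99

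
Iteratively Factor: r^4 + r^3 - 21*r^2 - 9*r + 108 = (r + 3)*(r^3 - 2*r^2 - 15*r + 36) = (r - 3)*(r + 3)*(r^2 + r - 12) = (r - 3)^2*(r + 3)*(r + 4)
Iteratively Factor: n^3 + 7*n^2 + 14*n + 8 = (n + 4)*(n^2 + 3*n + 2) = (n + 1)*(n + 4)*(n + 2)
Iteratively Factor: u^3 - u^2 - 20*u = (u - 5)*(u^2 + 4*u) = u*(u - 5)*(u + 4)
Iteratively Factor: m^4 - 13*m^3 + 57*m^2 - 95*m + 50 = (m - 2)*(m^3 - 11*m^2 + 35*m - 25) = (m - 2)*(m - 1)*(m^2 - 10*m + 25) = (m - 5)*(m - 2)*(m - 1)*(m - 5)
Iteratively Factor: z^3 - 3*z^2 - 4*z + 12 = (z + 2)*(z^2 - 5*z + 6) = (z - 2)*(z + 2)*(z - 3)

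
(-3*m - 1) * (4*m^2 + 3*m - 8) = -12*m^3 - 13*m^2 + 21*m + 8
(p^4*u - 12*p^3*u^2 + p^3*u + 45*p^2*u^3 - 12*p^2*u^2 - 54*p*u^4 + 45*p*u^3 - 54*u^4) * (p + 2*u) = p^5*u - 10*p^4*u^2 + p^4*u + 21*p^3*u^3 - 10*p^3*u^2 + 36*p^2*u^4 + 21*p^2*u^3 - 108*p*u^5 + 36*p*u^4 - 108*u^5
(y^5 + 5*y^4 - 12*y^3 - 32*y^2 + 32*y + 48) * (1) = y^5 + 5*y^4 - 12*y^3 - 32*y^2 + 32*y + 48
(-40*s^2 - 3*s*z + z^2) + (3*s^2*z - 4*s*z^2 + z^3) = 3*s^2*z - 40*s^2 - 4*s*z^2 - 3*s*z + z^3 + z^2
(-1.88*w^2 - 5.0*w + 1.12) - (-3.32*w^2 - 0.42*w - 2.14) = 1.44*w^2 - 4.58*w + 3.26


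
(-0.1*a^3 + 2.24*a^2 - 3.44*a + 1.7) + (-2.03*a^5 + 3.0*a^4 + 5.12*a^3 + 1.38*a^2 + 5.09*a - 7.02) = -2.03*a^5 + 3.0*a^4 + 5.02*a^3 + 3.62*a^2 + 1.65*a - 5.32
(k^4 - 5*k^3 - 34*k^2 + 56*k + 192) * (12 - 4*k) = -4*k^5 + 32*k^4 + 76*k^3 - 632*k^2 - 96*k + 2304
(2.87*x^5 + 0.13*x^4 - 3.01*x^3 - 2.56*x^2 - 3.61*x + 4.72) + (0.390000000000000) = 2.87*x^5 + 0.13*x^4 - 3.01*x^3 - 2.56*x^2 - 3.61*x + 5.11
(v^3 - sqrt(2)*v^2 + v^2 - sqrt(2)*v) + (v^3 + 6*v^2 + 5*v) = 2*v^3 - sqrt(2)*v^2 + 7*v^2 - sqrt(2)*v + 5*v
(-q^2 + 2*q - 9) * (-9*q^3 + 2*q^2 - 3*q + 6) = 9*q^5 - 20*q^4 + 88*q^3 - 30*q^2 + 39*q - 54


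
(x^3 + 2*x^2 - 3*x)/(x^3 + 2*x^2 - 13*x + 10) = x*(x + 3)/(x^2 + 3*x - 10)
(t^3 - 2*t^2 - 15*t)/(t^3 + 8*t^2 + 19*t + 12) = t*(t - 5)/(t^2 + 5*t + 4)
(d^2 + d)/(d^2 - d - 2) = d/(d - 2)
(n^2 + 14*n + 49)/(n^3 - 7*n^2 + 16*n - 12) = (n^2 + 14*n + 49)/(n^3 - 7*n^2 + 16*n - 12)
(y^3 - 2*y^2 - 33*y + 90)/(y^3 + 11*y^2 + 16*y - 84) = (y^2 - 8*y + 15)/(y^2 + 5*y - 14)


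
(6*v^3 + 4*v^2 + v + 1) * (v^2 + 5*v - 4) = 6*v^5 + 34*v^4 - 3*v^3 - 10*v^2 + v - 4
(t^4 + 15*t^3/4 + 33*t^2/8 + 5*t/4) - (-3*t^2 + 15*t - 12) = t^4 + 15*t^3/4 + 57*t^2/8 - 55*t/4 + 12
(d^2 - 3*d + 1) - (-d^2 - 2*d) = 2*d^2 - d + 1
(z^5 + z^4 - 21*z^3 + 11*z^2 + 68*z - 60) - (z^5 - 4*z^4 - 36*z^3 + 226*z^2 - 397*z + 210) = 5*z^4 + 15*z^3 - 215*z^2 + 465*z - 270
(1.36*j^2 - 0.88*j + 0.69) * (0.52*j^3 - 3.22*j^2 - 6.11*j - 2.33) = 0.7072*j^5 - 4.8368*j^4 - 5.1172*j^3 - 0.0138000000000007*j^2 - 2.1655*j - 1.6077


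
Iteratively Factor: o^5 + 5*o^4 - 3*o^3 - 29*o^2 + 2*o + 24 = (o + 4)*(o^4 + o^3 - 7*o^2 - o + 6) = (o + 1)*(o + 4)*(o^3 - 7*o + 6) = (o + 1)*(o + 3)*(o + 4)*(o^2 - 3*o + 2) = (o - 1)*(o + 1)*(o + 3)*(o + 4)*(o - 2)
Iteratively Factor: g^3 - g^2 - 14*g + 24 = (g - 2)*(g^2 + g - 12) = (g - 3)*(g - 2)*(g + 4)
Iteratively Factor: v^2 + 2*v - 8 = (v - 2)*(v + 4)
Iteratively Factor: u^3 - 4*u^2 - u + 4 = (u - 1)*(u^2 - 3*u - 4) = (u - 4)*(u - 1)*(u + 1)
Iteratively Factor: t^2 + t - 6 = (t + 3)*(t - 2)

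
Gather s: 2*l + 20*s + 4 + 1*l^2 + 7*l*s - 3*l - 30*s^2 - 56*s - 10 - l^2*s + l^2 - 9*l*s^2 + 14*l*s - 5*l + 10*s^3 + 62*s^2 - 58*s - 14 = 2*l^2 - 6*l + 10*s^3 + s^2*(32 - 9*l) + s*(-l^2 + 21*l - 94) - 20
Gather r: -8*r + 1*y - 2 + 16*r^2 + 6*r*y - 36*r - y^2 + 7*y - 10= 16*r^2 + r*(6*y - 44) - y^2 + 8*y - 12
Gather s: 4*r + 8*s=4*r + 8*s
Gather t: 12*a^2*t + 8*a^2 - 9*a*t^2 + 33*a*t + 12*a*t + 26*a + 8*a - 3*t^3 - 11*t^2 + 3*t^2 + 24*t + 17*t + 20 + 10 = 8*a^2 + 34*a - 3*t^3 + t^2*(-9*a - 8) + t*(12*a^2 + 45*a + 41) + 30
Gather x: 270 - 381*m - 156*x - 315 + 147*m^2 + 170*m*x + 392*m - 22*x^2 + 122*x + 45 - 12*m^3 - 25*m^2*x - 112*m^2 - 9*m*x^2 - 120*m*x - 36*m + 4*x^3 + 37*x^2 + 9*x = -12*m^3 + 35*m^2 - 25*m + 4*x^3 + x^2*(15 - 9*m) + x*(-25*m^2 + 50*m - 25)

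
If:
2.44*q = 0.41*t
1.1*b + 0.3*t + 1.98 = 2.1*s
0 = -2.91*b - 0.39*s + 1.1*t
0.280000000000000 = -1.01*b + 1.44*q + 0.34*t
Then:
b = 0.10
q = 0.11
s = 1.09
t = 0.66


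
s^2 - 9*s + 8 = (s - 8)*(s - 1)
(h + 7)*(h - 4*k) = h^2 - 4*h*k + 7*h - 28*k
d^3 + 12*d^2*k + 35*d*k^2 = d*(d + 5*k)*(d + 7*k)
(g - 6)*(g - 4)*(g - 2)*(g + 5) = g^4 - 7*g^3 - 16*g^2 + 172*g - 240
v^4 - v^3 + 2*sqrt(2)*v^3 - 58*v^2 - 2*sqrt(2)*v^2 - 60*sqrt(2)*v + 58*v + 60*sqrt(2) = (v - 1)*(v - 5*sqrt(2))*(v + sqrt(2))*(v + 6*sqrt(2))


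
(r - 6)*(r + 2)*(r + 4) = r^3 - 28*r - 48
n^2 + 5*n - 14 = (n - 2)*(n + 7)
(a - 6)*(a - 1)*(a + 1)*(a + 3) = a^4 - 3*a^3 - 19*a^2 + 3*a + 18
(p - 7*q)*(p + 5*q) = p^2 - 2*p*q - 35*q^2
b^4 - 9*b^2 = b^2*(b - 3)*(b + 3)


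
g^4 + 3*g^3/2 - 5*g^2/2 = g^2*(g - 1)*(g + 5/2)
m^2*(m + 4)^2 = m^4 + 8*m^3 + 16*m^2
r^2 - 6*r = r*(r - 6)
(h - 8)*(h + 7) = h^2 - h - 56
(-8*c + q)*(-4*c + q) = 32*c^2 - 12*c*q + q^2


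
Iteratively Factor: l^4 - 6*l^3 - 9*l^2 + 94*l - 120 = (l - 2)*(l^3 - 4*l^2 - 17*l + 60) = (l - 2)*(l + 4)*(l^2 - 8*l + 15) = (l - 5)*(l - 2)*(l + 4)*(l - 3)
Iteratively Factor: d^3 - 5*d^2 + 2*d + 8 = (d - 4)*(d^2 - d - 2) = (d - 4)*(d - 2)*(d + 1)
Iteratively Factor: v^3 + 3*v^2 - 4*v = (v + 4)*(v^2 - v) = v*(v + 4)*(v - 1)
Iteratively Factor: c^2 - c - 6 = (c + 2)*(c - 3)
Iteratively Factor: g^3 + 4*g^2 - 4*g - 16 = (g + 2)*(g^2 + 2*g - 8) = (g - 2)*(g + 2)*(g + 4)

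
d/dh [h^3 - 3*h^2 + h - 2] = 3*h^2 - 6*h + 1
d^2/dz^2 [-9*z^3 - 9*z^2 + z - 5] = -54*z - 18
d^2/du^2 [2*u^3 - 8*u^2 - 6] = 12*u - 16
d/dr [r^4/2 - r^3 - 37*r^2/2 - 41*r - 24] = 2*r^3 - 3*r^2 - 37*r - 41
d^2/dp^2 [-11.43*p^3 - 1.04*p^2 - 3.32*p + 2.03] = -68.58*p - 2.08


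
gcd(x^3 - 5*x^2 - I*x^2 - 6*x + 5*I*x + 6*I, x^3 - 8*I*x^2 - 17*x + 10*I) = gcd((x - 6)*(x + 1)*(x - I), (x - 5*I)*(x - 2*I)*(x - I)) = x - I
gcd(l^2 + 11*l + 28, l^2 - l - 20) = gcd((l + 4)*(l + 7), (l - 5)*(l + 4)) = l + 4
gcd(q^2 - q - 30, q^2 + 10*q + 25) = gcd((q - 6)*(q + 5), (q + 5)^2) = q + 5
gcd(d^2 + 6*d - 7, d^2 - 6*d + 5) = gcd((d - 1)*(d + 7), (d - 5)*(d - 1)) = d - 1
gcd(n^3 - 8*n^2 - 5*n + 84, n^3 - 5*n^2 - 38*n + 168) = n^2 - 11*n + 28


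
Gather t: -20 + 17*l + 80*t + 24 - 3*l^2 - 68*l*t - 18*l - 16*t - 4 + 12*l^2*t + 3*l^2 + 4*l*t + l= t*(12*l^2 - 64*l + 64)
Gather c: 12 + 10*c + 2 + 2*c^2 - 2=2*c^2 + 10*c + 12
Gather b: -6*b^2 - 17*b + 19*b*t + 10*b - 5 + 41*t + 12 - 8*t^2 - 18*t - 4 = -6*b^2 + b*(19*t - 7) - 8*t^2 + 23*t + 3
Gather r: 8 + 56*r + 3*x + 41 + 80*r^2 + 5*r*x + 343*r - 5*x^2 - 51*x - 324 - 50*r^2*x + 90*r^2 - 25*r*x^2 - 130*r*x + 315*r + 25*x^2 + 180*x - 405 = r^2*(170 - 50*x) + r*(-25*x^2 - 125*x + 714) + 20*x^2 + 132*x - 680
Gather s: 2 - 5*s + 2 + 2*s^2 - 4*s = 2*s^2 - 9*s + 4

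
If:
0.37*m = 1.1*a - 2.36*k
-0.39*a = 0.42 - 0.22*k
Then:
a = -0.11998820754717*m - 1.46108490566038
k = -0.212706367924528*m - 0.681014150943396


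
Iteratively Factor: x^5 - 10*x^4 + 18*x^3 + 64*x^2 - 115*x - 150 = (x - 5)*(x^4 - 5*x^3 - 7*x^2 + 29*x + 30) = (x - 5)*(x + 1)*(x^3 - 6*x^2 - x + 30) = (x - 5)*(x + 1)*(x + 2)*(x^2 - 8*x + 15) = (x - 5)^2*(x + 1)*(x + 2)*(x - 3)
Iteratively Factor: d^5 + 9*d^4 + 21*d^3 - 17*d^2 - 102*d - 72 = (d - 2)*(d^4 + 11*d^3 + 43*d^2 + 69*d + 36) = (d - 2)*(d + 3)*(d^3 + 8*d^2 + 19*d + 12) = (d - 2)*(d + 1)*(d + 3)*(d^2 + 7*d + 12) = (d - 2)*(d + 1)*(d + 3)^2*(d + 4)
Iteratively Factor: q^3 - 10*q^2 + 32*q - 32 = (q - 4)*(q^2 - 6*q + 8) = (q - 4)^2*(q - 2)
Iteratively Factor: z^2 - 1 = (z + 1)*(z - 1)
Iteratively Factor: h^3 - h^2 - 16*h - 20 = (h + 2)*(h^2 - 3*h - 10) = (h - 5)*(h + 2)*(h + 2)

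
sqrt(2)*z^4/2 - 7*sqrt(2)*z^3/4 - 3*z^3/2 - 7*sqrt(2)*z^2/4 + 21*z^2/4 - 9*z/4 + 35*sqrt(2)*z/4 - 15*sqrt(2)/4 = (z - 3)*(z - 1/2)*(z - 5*sqrt(2)/2)*(sqrt(2)*z/2 + 1)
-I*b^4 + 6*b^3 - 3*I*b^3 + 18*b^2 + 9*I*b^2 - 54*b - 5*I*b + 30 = (b - 1)*(b + 5)*(b + 6*I)*(-I*b + I)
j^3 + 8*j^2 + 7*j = j*(j + 1)*(j + 7)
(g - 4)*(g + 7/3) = g^2 - 5*g/3 - 28/3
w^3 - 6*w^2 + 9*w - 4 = (w - 4)*(w - 1)^2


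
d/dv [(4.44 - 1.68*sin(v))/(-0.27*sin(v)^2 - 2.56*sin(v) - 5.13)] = (-0.4536*sin(v)^2 + 2.3976*sin(v) + 19.9848)*cos(v)/(0.0729*sin(v)^4 + 1.3824*sin(v)^3 + 9.3238*sin(v)^2 + 26.2656*sin(v) + 26.3169)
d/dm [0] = 0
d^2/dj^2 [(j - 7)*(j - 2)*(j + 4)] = 6*j - 10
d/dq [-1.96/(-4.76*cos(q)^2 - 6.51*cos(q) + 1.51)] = (18.6592*cos(q) + 12.7596)*sin(q)/(4.76*cos(q)^2 + 6.51*cos(q) - 1.51)^2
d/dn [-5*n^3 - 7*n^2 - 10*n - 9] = -15*n^2 - 14*n - 10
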